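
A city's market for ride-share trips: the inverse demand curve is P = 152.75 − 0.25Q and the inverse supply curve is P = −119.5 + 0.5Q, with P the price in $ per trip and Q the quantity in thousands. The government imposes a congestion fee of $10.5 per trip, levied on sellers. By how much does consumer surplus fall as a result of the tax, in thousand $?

Consumer surplus falls by $1246 thousand.

Inverting to Q(P) form: Qd = 611 − 4P; Qs = 2P + 239.
Before the tax: set 611 − 4P = 2P + 239 → P* = $62, Q* = 363.
With the tax collected from sellers, supply shifts: Qs = 2(P − 10.5) + 239.
Solving gives Q = 349 with consumers paying $65.5 and sellers receiving $55 (the $10.5 wedge).
ΔCS is the trapezoid between Q = 349 and Q = 363 of height $3.5: ½ · (363 + 349) · 3.5 = $1246.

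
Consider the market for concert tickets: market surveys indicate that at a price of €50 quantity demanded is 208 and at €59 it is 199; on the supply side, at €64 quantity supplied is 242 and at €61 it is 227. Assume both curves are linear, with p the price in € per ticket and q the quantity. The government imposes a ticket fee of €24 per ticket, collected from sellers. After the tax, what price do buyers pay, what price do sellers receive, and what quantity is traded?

Demand slope: (199 − 208)/(59 − 50) = -1, so qd = 258 − p.
Supply slope: (227 − 242)/(61 − 64) = 5, so qs = 5p − 78.
Before the tax: set 258 − p = 5p − 78 → p* = €56, q* = 202.
With the tax collected from sellers, supply shifts: qs = 5(p − 24) − 78.
Solving gives q = 182 with buyers paying €76 and sellers receiving €52 (the €24 wedge).
The less price-elastic side of the market bears the larger share of a per-unit tax.

Buyers pay €76; sellers receive €52; quantity = 182.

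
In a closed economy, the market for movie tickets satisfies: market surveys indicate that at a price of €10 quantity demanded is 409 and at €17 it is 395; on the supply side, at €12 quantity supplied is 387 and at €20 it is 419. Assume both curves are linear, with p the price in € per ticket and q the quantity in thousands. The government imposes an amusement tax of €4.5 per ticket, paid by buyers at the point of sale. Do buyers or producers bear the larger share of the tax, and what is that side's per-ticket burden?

Buyers bear the larger share: €3 per ticket.

Demand slope: (395 − 409)/(17 − 10) = -2, so qd = 429 − 2p.
Supply slope: (419 − 387)/(20 − 12) = 4, so qs = 4p + 339.
Before the tax: set 429 − 2p = 4p + 339 → p* = €15, q* = 399.
With the tax collected from buyers, demand (in seller-price terms) shifts: qd = 429 − 2(p + 4.5).
New equilibrium: buyers pay €18, producers receive €13.5, q = 393. (Wedge: pb − ps = 4.5.)
Per-ticket burden: buyers €3, producers €1.5.
Buyers take the larger share because demand is less price-elastic here (demand slope 2 vs supply slope 4).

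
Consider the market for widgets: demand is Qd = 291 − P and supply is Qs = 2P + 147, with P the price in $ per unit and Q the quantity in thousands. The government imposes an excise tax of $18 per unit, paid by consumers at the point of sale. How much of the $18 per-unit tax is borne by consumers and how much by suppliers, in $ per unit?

Consumers bear $12 per unit; suppliers bear $6 per unit.

Without the tax, 291 − P = 2P + 147 gives 3P = 144, so P* = $48 and Q* = 243.
With the tax collected from consumers, demand (in seller-price terms) shifts: Qd = 291 − (P + 18).
New equilibrium: consumers pay $60, suppliers receive $42, Q = 231. (Wedge: Pb − Ps = 18.)
Burden on consumers: $12; on suppliers: $6. (They sum to $18.)
The less price-elastic side of the market bears the larger share of a per-unit tax.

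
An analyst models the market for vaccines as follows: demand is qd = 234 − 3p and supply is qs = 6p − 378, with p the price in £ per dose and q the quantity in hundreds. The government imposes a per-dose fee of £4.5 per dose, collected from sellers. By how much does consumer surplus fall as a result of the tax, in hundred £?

Consumer surplus falls by £76.5 hundred.

Without the tax, 234 − 3p = 6p − 378 gives 9p = 612, so p* = £68 and q* = 30.
With the tax collected from sellers, supply shifts: qs = 6(p − 4.5) − 378.
Solving gives q = 21 with consumers paying £71 and sellers receiving £66.5 (the £4.5 wedge).
ΔCS is the trapezoid between Q = 21 and Q = 30 of height £3: ½ · (30 + 21) · 3 = £76.5.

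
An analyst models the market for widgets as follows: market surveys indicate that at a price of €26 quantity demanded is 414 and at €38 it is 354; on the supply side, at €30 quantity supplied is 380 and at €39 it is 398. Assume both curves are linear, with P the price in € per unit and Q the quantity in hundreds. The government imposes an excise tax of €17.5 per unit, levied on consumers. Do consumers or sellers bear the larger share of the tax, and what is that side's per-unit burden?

Demand slope: (354 − 414)/(38 − 26) = -5, so Qd = 544 − 5P.
Supply slope: (398 − 380)/(39 − 30) = 2, so Qs = 2P + 320.
Before the tax: set 544 − 5P = 2P + 320 → P* = €32, Q* = 384.
With the tax collected from consumers, demand (in seller-price terms) shifts: Qd = 544 − 5(P + 17.5).
Solving gives Q = 359 with consumers paying €37 and sellers receiving €19.5 (the €17.5 wedge).
Per-unit burden: consumers €5, sellers €12.5.
Sellers take the larger share because supply is less price-elastic here (demand slope 5 vs supply slope 2).
The less price-elastic side of the market bears the larger share of a per-unit tax.

Sellers bear the larger share: €12.5 per unit.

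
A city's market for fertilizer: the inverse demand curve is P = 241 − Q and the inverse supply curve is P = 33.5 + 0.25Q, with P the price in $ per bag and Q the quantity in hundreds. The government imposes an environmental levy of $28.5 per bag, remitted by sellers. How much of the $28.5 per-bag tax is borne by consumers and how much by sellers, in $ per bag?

Rewrite in direct form: Qd = 241 − P and Qs = 4P − 134.
Without the tax, 241 − P = 4P − 134 gives 5P = 375, so P* = $75 and Q* = 166.
With the tax collected from sellers, supply shifts: Qs = 4(P − 28.5) − 134.
New equilibrium: consumers pay $97.8, sellers receive $69.3, Q = 143.2. (Wedge: Pb − Ps = 28.5.)
Burden on consumers: $22.8; on sellers: $5.7. (They sum to $28.5.)
The less price-elastic side of the market bears the larger share of a per-unit tax.

Consumers bear $22.8 per bag; sellers bear $5.7 per bag.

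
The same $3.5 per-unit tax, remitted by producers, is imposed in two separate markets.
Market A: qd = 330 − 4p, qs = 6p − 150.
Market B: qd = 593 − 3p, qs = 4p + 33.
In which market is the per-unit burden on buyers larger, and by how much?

Market A, by $0.1.

Market A: pre-tax p* = $48, q* = 138; post-tax q = 129.6; per-unit burden on buyers = $2.1.
Market B: pre-tax p* = $80, q* = 353; post-tax q = 347; per-unit burden on buyers = $2.
Difference: $2.1 vs $2 → market A is larger by $0.1.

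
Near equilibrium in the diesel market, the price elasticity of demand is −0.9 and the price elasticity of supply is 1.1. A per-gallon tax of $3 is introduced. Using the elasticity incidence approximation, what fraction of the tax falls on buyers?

Incidence ratio: buyers' share ≈ εs / (εs + |εd|) = 1.1 / (1.1 + 0.9) = 0.55.
Supply is the more elastic side, so buyers bear the larger share.

Buyers' share ≈ 0.55.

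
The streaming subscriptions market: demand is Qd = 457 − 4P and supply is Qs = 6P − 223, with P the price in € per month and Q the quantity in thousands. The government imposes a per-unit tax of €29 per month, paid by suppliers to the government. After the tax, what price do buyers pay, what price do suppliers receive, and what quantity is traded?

Buyers pay €85.4; suppliers receive €56.4; quantity = 115.4.

Without the tax, 457 − 4P = 6P − 223 gives 10P = 680, so P* = €68 and Q* = 185.
With the tax collected from suppliers, supply shifts: Qs = 6(P − 29) − 223.
Solving gives Q = 115.4 with buyers paying €85.4 and suppliers receiving €56.4 (the €29 wedge).
The less price-elastic side of the market bears the larger share of a per-unit tax.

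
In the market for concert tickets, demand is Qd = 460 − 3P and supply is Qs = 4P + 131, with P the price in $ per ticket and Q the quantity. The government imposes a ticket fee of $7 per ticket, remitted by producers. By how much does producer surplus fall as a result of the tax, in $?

Producer surplus falls by $939.

Before the tax: set 460 − 3P = 4P + 131 → P* = $47, Q* = 319.
With the tax collected from producers, supply shifts: Qs = 4(P − 7) + 131.
Solving gives Q = 307 with buyers paying $51 and producers receiving $44 (the $7 wedge).
ΔPS is the trapezoid between Q = 307 and Q = 319 of height $3: ½ · (319 + 307) · 3 = $939.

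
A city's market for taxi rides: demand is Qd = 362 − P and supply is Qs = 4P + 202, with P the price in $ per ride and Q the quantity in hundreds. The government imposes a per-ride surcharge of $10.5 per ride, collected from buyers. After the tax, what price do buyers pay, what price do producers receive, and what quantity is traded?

Without the tax, 362 − P = 4P + 202 gives 5P = 160, so P* = $32 and Q* = 330.
With the tax collected from buyers, demand (in seller-price terms) shifts: Qd = 362 − (P + 10.5).
New equilibrium: buyers pay $40.4, producers receive $29.9, Q = 321.6. (Wedge: Pb − Ps = 10.5.)
The less price-elastic side of the market bears the larger share of a per-unit tax.

Buyers pay $40.4; producers receive $29.9; quantity = 321.6.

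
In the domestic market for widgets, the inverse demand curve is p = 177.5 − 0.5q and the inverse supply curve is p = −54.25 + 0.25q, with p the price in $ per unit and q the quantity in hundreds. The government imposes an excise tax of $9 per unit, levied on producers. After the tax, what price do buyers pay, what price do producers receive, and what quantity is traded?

Rewrite in direct form: qd = 355 − 2p and qs = 4p + 217.
Before the tax: set 355 − 2p = 4p + 217 → p* = $23, q* = 309.
With the tax collected from producers, supply shifts: qs = 4(p − 9) + 217.
Solving gives q = 297 with buyers paying $29 and producers receiving $20 (the $9 wedge).

Buyers pay $29; producers receive $20; quantity = 297.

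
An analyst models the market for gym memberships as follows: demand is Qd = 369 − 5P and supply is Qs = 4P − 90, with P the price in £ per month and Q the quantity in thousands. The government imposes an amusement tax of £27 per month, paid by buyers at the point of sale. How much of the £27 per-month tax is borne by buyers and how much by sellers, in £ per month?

Buyers bear £12 per month; sellers bear £15 per month.

Before the tax: set 369 − 5P = 4P − 90 → P* = £51, Q* = 114.
With the tax collected from buyers, demand (in seller-price terms) shifts: Qd = 369 − 5(P + 27).
Solving gives Q = 54 with buyers paying £63 and sellers receiving £36 (the £27 wedge).
Burden on buyers: £12; on sellers: £15. (They sum to £27.)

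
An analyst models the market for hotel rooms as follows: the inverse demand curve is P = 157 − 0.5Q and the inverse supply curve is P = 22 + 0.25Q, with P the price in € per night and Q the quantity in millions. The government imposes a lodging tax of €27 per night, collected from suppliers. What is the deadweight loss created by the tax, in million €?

Rewrite in direct form: Qd = 314 − 2P and Qs = 4P − 88.
Before the tax: set 314 − 2P = 4P − 88 → P* = €67, Q* = 180.
With the tax collected from suppliers, supply shifts: Qs = 4(P − 27) − 88.
New equilibrium: consumers pay €85, suppliers receive €58, Q = 144. (Wedge: Pb − Ps = 27.)
Quantity falls by |ΔQ| = |180 − 144| = 36.
DWL = ½ · t · |ΔQ| = ½ · 27 · 36 = €486.

Deadweight loss = €486 million.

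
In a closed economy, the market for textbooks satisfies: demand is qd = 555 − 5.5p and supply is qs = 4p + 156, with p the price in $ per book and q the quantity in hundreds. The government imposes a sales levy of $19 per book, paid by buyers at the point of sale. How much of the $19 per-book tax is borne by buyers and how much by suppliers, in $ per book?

Before the tax: set 555 − 5.5p = 4p + 156 → p* = $42, q* = 324.
With the tax collected from buyers, demand (in seller-price terms) shifts: qd = 555 − 5.5(p + 19).
Solving gives q = 280 with buyers paying $50 and suppliers receiving $31 (the $19 wedge).
Burden on buyers: $8; on suppliers: $11. (They sum to $19.)
The less price-elastic side of the market bears the larger share of a per-unit tax.

Buyers bear $8 per book; suppliers bear $11 per book.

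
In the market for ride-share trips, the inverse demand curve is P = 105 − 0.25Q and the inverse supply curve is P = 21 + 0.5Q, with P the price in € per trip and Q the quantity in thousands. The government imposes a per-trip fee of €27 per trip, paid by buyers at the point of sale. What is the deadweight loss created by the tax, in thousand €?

Deadweight loss = €486 thousand.

Rewrite in direct form: Qd = 420 − 4P and Qs = 2P − 42.
Before the tax: set 420 − 4P = 2P − 42 → P* = €77, Q* = 112.
With the tax collected from buyers, demand (in seller-price terms) shifts: Qd = 420 − 4(P + 27).
Solving gives Q = 76 with buyers paying €86 and sellers receiving €59 (the €27 wedge).
Quantity falls by |ΔQ| = |112 − 76| = 36.
DWL = ½ · t · |ΔQ| = ½ · 27 · 36 = €486.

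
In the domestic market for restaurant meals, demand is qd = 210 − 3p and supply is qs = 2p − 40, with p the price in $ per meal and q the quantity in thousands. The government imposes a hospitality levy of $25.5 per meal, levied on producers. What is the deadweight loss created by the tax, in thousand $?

Before the tax: set 210 − 3p = 2p − 40 → p* = $50, q* = 60.
With the tax collected from producers, supply shifts: qs = 2(p − 25.5) − 40.
New equilibrium: consumers pay $60.2, producers receive $34.7, q = 29.4. (Wedge: pb − ps = 25.5.)
Quantity falls by |ΔQ| = |60 − 29.4| = 30.6.
DWL = ½ · t · |ΔQ| = ½ · 25.5 · 30.6 = $390.15.

Deadweight loss = $390.15 thousand.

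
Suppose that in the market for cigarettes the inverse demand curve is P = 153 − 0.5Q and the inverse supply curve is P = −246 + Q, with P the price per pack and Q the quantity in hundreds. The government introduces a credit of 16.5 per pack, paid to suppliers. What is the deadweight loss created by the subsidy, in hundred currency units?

Deadweight loss = 90.75 hundred.

Rewrite in direct form: Qd = 306 − 2P and Qs = P + 246.
Before the subsidy: set 306 − 2P = P + 246 → P* = 20, Q* = 266.
With a per-unit subsidy paid to suppliers, each receives P + 16.5 per unit sold, so supply becomes Qs = (P + 16.5) + 246.
Solving gives Q = 277 with consumers paying 14.5 and suppliers receiving 31 (the 16.5 wedge).
Quantity rises by |ΔQ| = |266 − 277| = 11.
DWL = ½ · t · |ΔQ| = ½ · 16.5 · 11 = 90.75.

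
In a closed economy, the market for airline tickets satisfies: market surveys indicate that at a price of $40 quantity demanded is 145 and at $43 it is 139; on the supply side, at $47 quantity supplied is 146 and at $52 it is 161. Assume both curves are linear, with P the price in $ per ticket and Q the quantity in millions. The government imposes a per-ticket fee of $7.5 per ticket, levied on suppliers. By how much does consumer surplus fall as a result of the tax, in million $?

Consumer surplus falls by $596.25 million.

Demand slope: (139 − 145)/(43 − 40) = -2, so Qd = 225 − 2P.
Supply slope: (161 − 146)/(52 − 47) = 3, so Qs = 3P + 5.
Before the tax: set 225 − 2P = 3P + 5 → P* = $44, Q* = 137.
With the tax collected from suppliers, supply shifts: Qs = 3(P − 7.5) + 5.
Solving gives Q = 128 with consumers paying $48.5 and suppliers receiving $41 (the $7.5 wedge).
ΔCS is the trapezoid between Q = 128 and Q = 137 of height $4.5: ½ · (137 + 128) · 4.5 = $596.25.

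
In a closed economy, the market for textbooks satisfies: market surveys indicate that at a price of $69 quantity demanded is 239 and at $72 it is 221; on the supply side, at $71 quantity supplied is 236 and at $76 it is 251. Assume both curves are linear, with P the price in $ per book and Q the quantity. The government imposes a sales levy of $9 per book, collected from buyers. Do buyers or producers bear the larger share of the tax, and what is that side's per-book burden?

Demand slope: (221 − 239)/(72 − 69) = -6, so Qd = 653 − 6P.
Supply slope: (251 − 236)/(76 − 71) = 3, so Qs = 3P + 23.
Before the tax: set 653 − 6P = 3P + 23 → P* = $70, Q* = 233.
With the tax collected from buyers, demand (in seller-price terms) shifts: Qd = 653 − 6(P + 9).
Solving gives Q = 215 with buyers paying $73 and producers receiving $64 (the $9 wedge).
Per-book burden: buyers $3, producers $6.
Producers take the larger share because supply is less price-elastic here (demand slope 6 vs supply slope 3).
The less price-elastic side of the market bears the larger share of a per-unit tax.

Producers bear the larger share: $6 per book.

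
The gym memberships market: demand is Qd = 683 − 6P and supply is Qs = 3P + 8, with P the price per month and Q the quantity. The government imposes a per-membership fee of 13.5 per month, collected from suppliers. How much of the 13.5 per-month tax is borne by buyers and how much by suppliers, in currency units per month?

Before the tax: set 683 − 6P = 3P + 8 → P* = 75, Q* = 233.
With the tax collected from suppliers, supply shifts: Qs = 3(P − 13.5) + 8.
New equilibrium: buyers pay 79.5, suppliers receive 66, Q = 206. (Wedge: Pb − Ps = 13.5.)
Burden on buyers: 4.5; on suppliers: 9. (They sum to 13.5.)

Buyers bear 4.5 per month; suppliers bear 9 per month.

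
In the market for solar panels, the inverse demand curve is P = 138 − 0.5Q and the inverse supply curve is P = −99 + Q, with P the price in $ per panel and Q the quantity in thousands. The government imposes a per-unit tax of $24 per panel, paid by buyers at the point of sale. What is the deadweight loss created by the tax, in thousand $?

Inverting to Q(P) form: Qd = 276 − 2P; Qs = P + 99.
Before the tax: set 276 − 2P = P + 99 → P* = $59, Q* = 158.
With the tax collected from buyers, demand (in seller-price terms) shifts: Qd = 276 − 2(P + 24).
Solving gives Q = 142 with buyers paying $67 and producers receiving $43 (the $24 wedge).
Quantity falls by |ΔQ| = |158 − 142| = 16.
DWL = ½ · t · |ΔQ| = ½ · 24 · 16 = $192.

Deadweight loss = $192 thousand.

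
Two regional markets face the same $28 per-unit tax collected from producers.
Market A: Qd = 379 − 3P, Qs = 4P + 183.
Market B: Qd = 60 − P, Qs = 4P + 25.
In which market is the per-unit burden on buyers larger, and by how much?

Market A: pre-tax P* = $28, Q* = 295; post-tax Q = 247; per-unit burden on buyers = $16.
Market B: pre-tax P* = $7, Q* = 53; post-tax Q = 30.6; per-unit burden on buyers = $22.4.
Difference: $16 vs $22.4 → market B is larger by $6.4.

Market B, by $6.4.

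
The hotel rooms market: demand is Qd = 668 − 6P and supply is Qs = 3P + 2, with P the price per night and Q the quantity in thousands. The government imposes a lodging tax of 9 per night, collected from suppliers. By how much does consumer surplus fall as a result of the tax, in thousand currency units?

Consumer surplus falls by 645 thousand.

Without the tax, 668 − 6P = 3P + 2 gives 9P = 666, so P* = 74 and Q* = 224.
With the tax collected from suppliers, supply shifts: Qs = 3(P − 9) + 2.
New equilibrium: buyers pay 77, suppliers receive 68, Q = 206. (Wedge: Pb − Ps = 9.)
ΔCS is the trapezoid between Q = 206 and Q = 224 of height 3: ½ · (224 + 206) · 3 = 645.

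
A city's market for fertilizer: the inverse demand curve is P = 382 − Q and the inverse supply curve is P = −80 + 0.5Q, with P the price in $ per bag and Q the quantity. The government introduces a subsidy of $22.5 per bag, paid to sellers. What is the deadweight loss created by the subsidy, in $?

Deadweight loss = $168.75.

Inverting to Q(P) form: Qd = 382 − P; Qs = 2P + 160.
Before the subsidy: set 382 − P = 2P + 160 → P* = $74, Q* = 308.
With a per-unit subsidy paid to sellers, each receives P + 22.5 per unit sold, so supply becomes Qs = 2(P + 22.5) + 160.
New equilibrium: consumers pay $59, sellers receive $81.5, Q = 323. (Wedge: Pb − Ps = −22.5.)
Quantity rises by |ΔQ| = |308 − 323| = 15.
DWL = ½ · t · |ΔQ| = ½ · 22.5 · 15 = $168.75.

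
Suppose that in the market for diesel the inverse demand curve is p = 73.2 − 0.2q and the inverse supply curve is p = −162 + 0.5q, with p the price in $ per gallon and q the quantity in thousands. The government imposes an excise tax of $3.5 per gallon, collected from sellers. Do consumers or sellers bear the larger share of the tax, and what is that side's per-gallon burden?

Inverting to q(p) form: qd = 366 − 5p; qs = 2p + 324.
Before the tax: set 366 − 5p = 2p + 324 → p* = $6, q* = 336.
With the tax collected from sellers, supply shifts: qs = 2(p − 3.5) + 324.
New equilibrium: consumers pay $7, sellers receive $3.5, q = 331. (Wedge: pb − ps = 3.5.)
Per-gallon burden: consumers $1, sellers $2.5.
Sellers take the larger share because supply is less price-elastic here (demand slope 5 vs supply slope 2).
The less price-elastic side of the market bears the larger share of a per-unit tax.

Sellers bear the larger share: $2.5 per gallon.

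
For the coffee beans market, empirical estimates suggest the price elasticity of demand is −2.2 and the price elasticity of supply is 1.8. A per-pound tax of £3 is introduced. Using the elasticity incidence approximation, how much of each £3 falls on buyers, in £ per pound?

Buyers bear ≈ £1.35 per pound.

Incidence ratio: buyers' share ≈ εs / (εs + |εd|) = 1.8 / (1.8 + 2.2) = 0.45.
So buyers bear ≈ 0.45 × £3 = £1.35; suppliers bear £1.65.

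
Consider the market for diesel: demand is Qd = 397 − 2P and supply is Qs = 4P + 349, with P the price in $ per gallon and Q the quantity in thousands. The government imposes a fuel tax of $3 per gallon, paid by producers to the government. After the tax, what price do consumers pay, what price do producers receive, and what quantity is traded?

Consumers pay $10; producers receive $7; quantity = 377.

Without the tax, 397 − 2P = 4P + 349 gives 6P = 48, so P* = $8 and Q* = 381.
With the tax collected from producers, supply shifts: Qs = 4(P − 3) + 349.
New equilibrium: consumers pay $10, producers receive $7, Q = 377. (Wedge: Pb − Ps = 3.)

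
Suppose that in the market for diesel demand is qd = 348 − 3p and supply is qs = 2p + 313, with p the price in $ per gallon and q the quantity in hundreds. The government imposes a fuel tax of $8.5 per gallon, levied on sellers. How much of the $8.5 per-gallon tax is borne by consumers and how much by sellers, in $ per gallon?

Without the tax, 348 − 3p = 2p + 313 gives 5p = 35, so p* = $7 and q* = 327.
With the tax collected from sellers, supply shifts: qs = 2(p − 8.5) + 313.
New equilibrium: consumers pay $10.4, sellers receive $1.9, q = 316.8. (Wedge: pb − ps = 8.5.)
Burden on consumers: $3.4; on sellers: $5.1. (They sum to $8.5.)
The less price-elastic side of the market bears the larger share of a per-unit tax.

Consumers bear $3.4 per gallon; sellers bear $5.1 per gallon.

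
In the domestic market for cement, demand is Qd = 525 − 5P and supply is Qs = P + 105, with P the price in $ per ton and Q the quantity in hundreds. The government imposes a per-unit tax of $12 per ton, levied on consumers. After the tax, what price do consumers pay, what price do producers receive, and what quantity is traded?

Before the tax: set 525 − 5P = P + 105 → P* = $70, Q* = 175.
With the tax collected from consumers, demand (in seller-price terms) shifts: Qd = 525 − 5(P + 12).
Solving gives Q = 165 with consumers paying $72 and producers receiving $60 (the $12 wedge).
The less price-elastic side of the market bears the larger share of a per-unit tax.

Consumers pay $72; producers receive $60; quantity = 165.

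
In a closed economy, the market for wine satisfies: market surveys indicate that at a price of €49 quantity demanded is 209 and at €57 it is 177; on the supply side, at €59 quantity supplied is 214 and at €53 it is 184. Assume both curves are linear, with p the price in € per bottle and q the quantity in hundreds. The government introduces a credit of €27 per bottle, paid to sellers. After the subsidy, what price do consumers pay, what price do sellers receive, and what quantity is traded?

Demand slope: (177 − 209)/(57 − 49) = -4, so qd = 405 − 4p.
Supply slope: (184 − 214)/(53 − 59) = 5, so qs = 5p − 81.
Before the subsidy: set 405 − 4p = 5p − 81 → p* = €54, q* = 189.
With a per-unit subsidy paid to sellers, each receives p + 27 per unit sold, so supply becomes qs = 5(p + 27) − 81.
Solving gives q = 249 with consumers paying €39 and sellers receiving €66 (the €27 wedge).

Consumers pay €39; sellers receive €66; quantity = 249.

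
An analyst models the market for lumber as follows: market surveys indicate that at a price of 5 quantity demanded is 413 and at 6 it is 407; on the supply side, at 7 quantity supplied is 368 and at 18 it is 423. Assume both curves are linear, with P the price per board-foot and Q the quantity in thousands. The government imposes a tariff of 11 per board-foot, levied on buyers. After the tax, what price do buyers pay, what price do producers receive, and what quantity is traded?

Buyers pay 15; producers receive 4; quantity = 353.

Demand slope: (407 − 413)/(6 − 5) = -6, so Qd = 443 − 6P.
Supply slope: (423 − 368)/(18 − 7) = 5, so Qs = 5P + 333.
Before the tax: set 443 − 6P = 5P + 333 → P* = 10, Q* = 383.
With the tax collected from buyers, demand (in seller-price terms) shifts: Qd = 443 − 6(P + 11).
New equilibrium: buyers pay 15, producers receive 4, Q = 353. (Wedge: Pb − Ps = 11.)
The less price-elastic side of the market bears the larger share of a per-unit tax.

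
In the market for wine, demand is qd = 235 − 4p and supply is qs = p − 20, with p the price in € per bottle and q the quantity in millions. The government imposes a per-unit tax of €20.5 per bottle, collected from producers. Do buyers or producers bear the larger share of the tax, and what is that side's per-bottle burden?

Producers bear the larger share: €16.4 per bottle.

Without the tax, 235 − 4p = p − 20 gives 5p = 255, so p* = €51 and q* = 31.
With the tax collected from producers, supply shifts: qs = (p − 20.5) − 20.
Solving gives q = 14.6 with buyers paying €55.1 and producers receiving €34.6 (the €20.5 wedge).
Per-bottle burden: buyers €4.1, producers €16.4.
Producers take the larger share because supply is less price-elastic here (demand slope 4 vs supply slope 1).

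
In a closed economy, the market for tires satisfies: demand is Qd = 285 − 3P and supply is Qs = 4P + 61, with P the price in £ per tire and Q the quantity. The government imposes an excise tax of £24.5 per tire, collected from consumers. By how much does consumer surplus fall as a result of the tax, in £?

Consumer surplus falls by £2352.

Without the tax, 285 − 3P = 4P + 61 gives 7P = 224, so P* = £32 and Q* = 189.
With the tax collected from consumers, demand (in seller-price terms) shifts: Qd = 285 − 3(P + 24.5).
New equilibrium: consumers pay £46, producers receive £21.5, Q = 147. (Wedge: Pb − Ps = 24.5.)
ΔCS is the trapezoid between Q = 147 and Q = 189 of height £14: ½ · (189 + 147) · 14 = £2352.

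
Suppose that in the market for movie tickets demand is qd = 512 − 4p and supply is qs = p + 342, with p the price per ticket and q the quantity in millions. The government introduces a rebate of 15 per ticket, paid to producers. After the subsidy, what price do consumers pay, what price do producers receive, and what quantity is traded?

Before the subsidy: set 512 − 4p = p + 342 → p* = 34, q* = 376.
With a per-unit subsidy paid to producers, each receives p + 15 per unit sold, so supply becomes qs = (p + 15) + 342.
New equilibrium: consumers pay 31, producers receive 46, q = 388. (Wedge: pb − ps = −15.)

Consumers pay 31; producers receive 46; quantity = 388.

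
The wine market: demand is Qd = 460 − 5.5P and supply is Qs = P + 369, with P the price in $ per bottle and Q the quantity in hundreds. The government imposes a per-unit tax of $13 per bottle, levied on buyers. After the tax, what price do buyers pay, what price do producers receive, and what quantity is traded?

Buyers pay $16; producers receive $3; quantity = 372.

Before the tax: set 460 − 5.5P = P + 369 → P* = $14, Q* = 383.
With the tax collected from buyers, demand (in seller-price terms) shifts: Qd = 460 − 5.5(P + 13).
New equilibrium: buyers pay $16, producers receive $3, Q = 372. (Wedge: Pb − Ps = 13.)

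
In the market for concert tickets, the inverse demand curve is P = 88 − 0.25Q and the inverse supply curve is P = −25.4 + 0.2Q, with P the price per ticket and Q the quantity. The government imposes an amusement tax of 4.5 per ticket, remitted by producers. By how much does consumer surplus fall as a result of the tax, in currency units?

Consumer surplus falls by 617.5.

Rewrite in direct form: Qd = 352 − 4P and Qs = 5P + 127.
Without the tax, 352 − 4P = 5P + 127 gives 9P = 225, so P* = 25 and Q* = 252.
With the tax collected from producers, supply shifts: Qs = 5(P − 4.5) + 127.
New equilibrium: consumers pay 27.5, producers receive 23, Q = 242. (Wedge: Pb − Ps = 4.5.)
ΔCS is the trapezoid between Q = 242 and Q = 252 of height 2.5: ½ · (252 + 242) · 2.5 = 617.5.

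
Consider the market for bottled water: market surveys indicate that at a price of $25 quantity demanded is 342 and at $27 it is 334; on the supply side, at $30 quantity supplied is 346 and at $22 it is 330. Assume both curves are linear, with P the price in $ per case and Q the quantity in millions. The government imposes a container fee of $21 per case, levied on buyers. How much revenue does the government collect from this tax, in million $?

Tax revenue = $6510 million.

Demand slope: (334 − 342)/(27 − 25) = -4, so Qd = 442 − 4P.
Supply slope: (330 − 346)/(22 − 30) = 2, so Qs = 2P + 286.
Before the tax: set 442 − 4P = 2P + 286 → P* = $26, Q* = 338.
With the tax collected from buyers, demand (in seller-price terms) shifts: Qd = 442 − 4(P + 21).
Solving gives Q = 310 with buyers paying $33 and sellers receiving $12 (the $21 wedge).
Revenue = t · Q = 21 · 310 = $6510.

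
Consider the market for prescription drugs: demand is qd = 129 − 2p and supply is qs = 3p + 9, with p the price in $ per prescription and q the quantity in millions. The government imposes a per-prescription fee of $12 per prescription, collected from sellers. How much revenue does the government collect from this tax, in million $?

Tax revenue = $799.2 million.

Before the tax: set 129 − 2p = 3p + 9 → p* = $24, q* = 81.
With the tax collected from sellers, supply shifts: qs = 3(p − 12) + 9.
Solving gives q = 66.6 with buyers paying $31.2 and sellers receiving $19.2 (the $12 wedge).
Revenue = t · Q = 12 · 66.6 = $799.2.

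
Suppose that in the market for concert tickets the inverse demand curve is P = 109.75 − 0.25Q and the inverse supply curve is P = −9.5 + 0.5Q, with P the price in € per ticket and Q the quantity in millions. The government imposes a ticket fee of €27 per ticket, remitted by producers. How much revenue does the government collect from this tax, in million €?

Tax revenue = €3321 million.

Inverting to Q(P) form: Qd = 439 − 4P; Qs = 2P + 19.
Before the tax: set 439 − 4P = 2P + 19 → P* = €70, Q* = 159.
With the tax collected from producers, supply shifts: Qs = 2(P − 27) + 19.
Solving gives Q = 123 with consumers paying €79 and producers receiving €52 (the €27 wedge).
Revenue = t · Q = 27 · 123 = €3321.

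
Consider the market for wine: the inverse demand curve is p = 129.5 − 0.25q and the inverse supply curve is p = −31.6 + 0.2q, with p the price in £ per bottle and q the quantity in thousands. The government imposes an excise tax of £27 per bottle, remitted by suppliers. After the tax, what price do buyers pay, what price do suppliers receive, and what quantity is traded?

Buyers pay £55; suppliers receive £28; quantity = 298.

Rewrite in direct form: qd = 518 − 4p and qs = 5p + 158.
Before the tax: set 518 − 4p = 5p + 158 → p* = £40, q* = 358.
With the tax collected from suppliers, supply shifts: qs = 5(p − 27) + 158.
Solving gives q = 298 with buyers paying £55 and suppliers receiving £28 (the £27 wedge).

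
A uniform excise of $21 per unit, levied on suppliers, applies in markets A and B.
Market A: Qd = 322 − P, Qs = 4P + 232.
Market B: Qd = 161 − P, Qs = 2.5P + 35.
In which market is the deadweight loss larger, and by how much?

Market A, by $18.9.

Market A: pre-tax P* = $18, Q* = 304; post-tax Q = 287.2; deadweight loss = $176.4.
Market B: pre-tax P* = $36, Q* = 125; post-tax Q = 110; deadweight loss = $157.5.
Difference: $176.4 vs $157.5 → market A is larger by $18.9.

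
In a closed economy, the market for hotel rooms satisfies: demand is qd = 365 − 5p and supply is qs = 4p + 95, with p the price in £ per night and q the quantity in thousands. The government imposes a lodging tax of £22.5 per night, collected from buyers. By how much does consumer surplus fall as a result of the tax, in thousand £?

Consumer surplus falls by £1900 thousand.

Before the tax: set 365 − 5p = 4p + 95 → p* = £30, q* = 215.
With the tax collected from buyers, demand (in seller-price terms) shifts: qd = 365 − 5(p + 22.5).
New equilibrium: buyers pay £40, suppliers receive £17.5, q = 165. (Wedge: pb − ps = 22.5.)
ΔCS is the trapezoid between Q = 165 and Q = 215 of height £10: ½ · (215 + 165) · 10 = £1900.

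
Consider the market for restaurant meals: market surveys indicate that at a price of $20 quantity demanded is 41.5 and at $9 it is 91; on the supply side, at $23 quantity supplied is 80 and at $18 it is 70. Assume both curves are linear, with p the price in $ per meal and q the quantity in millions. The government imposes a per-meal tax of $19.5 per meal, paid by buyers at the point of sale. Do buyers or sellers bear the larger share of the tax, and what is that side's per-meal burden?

Demand slope: (91 − 41.5)/(9 − 20) = -4.5, so qd = 131.5 − 4.5p.
Supply slope: (70 − 80)/(18 − 23) = 2, so qs = 2p + 34.
Without the tax, 131.5 − 4.5p = 2p + 34 gives 6.5p = 97.5, so p* = $15 and q* = 64.
With the tax collected from buyers, demand (in seller-price terms) shifts: qd = 131.5 − 4.5(p + 19.5).
Solving gives q = 37 with buyers paying $21 and sellers receiving $1.5 (the $19.5 wedge).
Per-meal burden: buyers $6, sellers $13.5.
Sellers take the larger share because supply is less price-elastic here (demand slope 4.5 vs supply slope 2).

Sellers bear the larger share: $13.5 per meal.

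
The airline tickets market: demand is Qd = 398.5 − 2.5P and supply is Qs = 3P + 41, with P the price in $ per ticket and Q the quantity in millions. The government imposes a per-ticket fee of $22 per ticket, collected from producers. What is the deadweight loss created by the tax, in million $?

Deadweight loss = $330 million.

Before the tax: set 398.5 − 2.5P = 3P + 41 → P* = $65, Q* = 236.
With the tax collected from producers, supply shifts: Qs = 3(P − 22) + 41.
Solving gives Q = 206 with buyers paying $77 and producers receiving $55 (the $22 wedge).
Quantity falls by |ΔQ| = |236 − 206| = 30.
DWL = ½ · t · |ΔQ| = ½ · 22 · 30 = $330.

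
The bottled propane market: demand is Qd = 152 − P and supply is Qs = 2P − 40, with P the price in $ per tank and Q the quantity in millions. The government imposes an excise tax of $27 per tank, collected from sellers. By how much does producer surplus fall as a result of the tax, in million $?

Without the tax, 152 − P = 2P − 40 gives 3P = 192, so P* = $64 and Q* = 88.
With the tax collected from sellers, supply shifts: Qs = 2(P − 27) − 40.
Solving gives Q = 70 with buyers paying $82 and sellers receiving $55 (the $27 wedge).
ΔPS is the trapezoid between Q = 70 and Q = 88 of height $9: ½ · (88 + 70) · 9 = $711.

Producer surplus falls by $711 million.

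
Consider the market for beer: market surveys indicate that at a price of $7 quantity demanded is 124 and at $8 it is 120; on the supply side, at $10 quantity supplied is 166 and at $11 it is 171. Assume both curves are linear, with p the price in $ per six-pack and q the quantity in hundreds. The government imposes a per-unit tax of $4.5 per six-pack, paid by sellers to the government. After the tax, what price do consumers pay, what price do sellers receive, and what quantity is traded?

Demand slope: (120 − 124)/(8 − 7) = -4, so qd = 152 − 4p.
Supply slope: (171 − 166)/(11 − 10) = 5, so qs = 5p + 116.
Without the tax, 152 − 4p = 5p + 116 gives 9p = 36, so p* = $4 and q* = 136.
With the tax collected from sellers, supply shifts: qs = 5(p − 4.5) + 116.
New equilibrium: consumers pay $6.5, sellers receive $2, q = 126. (Wedge: pb − ps = 4.5.)
The less price-elastic side of the market bears the larger share of a per-unit tax.

Consumers pay $6.5; sellers receive $2; quantity = 126.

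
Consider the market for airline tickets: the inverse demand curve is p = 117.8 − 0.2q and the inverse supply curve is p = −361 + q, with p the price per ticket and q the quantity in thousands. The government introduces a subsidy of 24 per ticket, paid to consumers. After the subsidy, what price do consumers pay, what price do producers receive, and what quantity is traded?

Consumers pay 34; producers receive 58; quantity = 419.

Rewrite in direct form: qd = 589 − 5p and qs = p + 361.
Without the subsidy, 589 − 5p = p + 361 gives 6p = 228, so p* = 38 and q* = 399.
With a per-unit subsidy paid to consumers, each effectively pays p − 24, so demand becomes qd = 589 − 5(p − 24).
New equilibrium: consumers pay 34, producers receive 58, q = 419. (Wedge: pb − ps = −24.)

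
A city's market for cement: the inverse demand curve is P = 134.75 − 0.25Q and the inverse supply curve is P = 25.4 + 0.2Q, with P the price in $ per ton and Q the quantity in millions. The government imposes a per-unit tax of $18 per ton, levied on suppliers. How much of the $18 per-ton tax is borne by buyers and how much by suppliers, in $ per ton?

Buyers bear $10 per ton; suppliers bear $8 per ton.

Inverting to Q(P) form: Qd = 539 − 4P; Qs = 5P − 127.
Without the tax, 539 − 4P = 5P − 127 gives 9P = 666, so P* = $74 and Q* = 243.
With the tax collected from suppliers, supply shifts: Qs = 5(P − 18) − 127.
New equilibrium: buyers pay $84, suppliers receive $66, Q = 203. (Wedge: Pb − Ps = 18.)
Burden on buyers: $10; on suppliers: $8. (They sum to $18.)
The less price-elastic side of the market bears the larger share of a per-unit tax.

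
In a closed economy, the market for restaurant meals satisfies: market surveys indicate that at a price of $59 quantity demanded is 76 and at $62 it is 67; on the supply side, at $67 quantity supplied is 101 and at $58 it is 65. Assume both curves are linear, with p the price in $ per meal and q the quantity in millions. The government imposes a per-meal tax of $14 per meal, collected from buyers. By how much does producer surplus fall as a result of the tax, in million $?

Producer surplus falls by $366 million.

Demand slope: (67 − 76)/(62 − 59) = -3, so qd = 253 − 3p.
Supply slope: (65 − 101)/(58 − 67) = 4, so qs = 4p − 167.
Before the tax: set 253 − 3p = 4p − 167 → p* = $60, q* = 73.
With the tax collected from buyers, demand (in seller-price terms) shifts: qd = 253 − 3(p + 14).
Solving gives q = 49 with buyers paying $68 and suppliers receiving $54 (the $14 wedge).
ΔPS is the trapezoid between Q = 49 and Q = 73 of height $6: ½ · (73 + 49) · 6 = $366.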